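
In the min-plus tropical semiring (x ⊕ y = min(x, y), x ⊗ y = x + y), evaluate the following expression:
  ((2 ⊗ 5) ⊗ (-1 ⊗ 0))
((2 ⊗ 5) ⊗ (-1 ⊗ 0)) = 6

Expand innermost to outermost. Recall ⊕ takes the minimum of its arguments and ⊗ takes their sum. Working out the expression ((2 ⊗ 5) ⊗ (-1 ⊗ 0)) gives 6.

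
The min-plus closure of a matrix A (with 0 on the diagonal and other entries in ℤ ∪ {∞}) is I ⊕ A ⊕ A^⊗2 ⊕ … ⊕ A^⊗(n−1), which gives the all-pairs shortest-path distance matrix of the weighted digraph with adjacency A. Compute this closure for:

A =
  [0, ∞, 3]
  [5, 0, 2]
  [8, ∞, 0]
Closure =
  [0, ∞, 3]
  [5, 0, 2]
  [8, ∞, 0]

This is the Floyd-Warshall all-pairs shortest-path computation. For each intermediate vertex k = 0, 1, …, 2, update dist[i][j] ← min(dist[i][j], dist[i][k] + dist[k][j]). The final matrix gives, for each (i, j), the minimum total weight of any directed path from i to j (possibly empty when i = j).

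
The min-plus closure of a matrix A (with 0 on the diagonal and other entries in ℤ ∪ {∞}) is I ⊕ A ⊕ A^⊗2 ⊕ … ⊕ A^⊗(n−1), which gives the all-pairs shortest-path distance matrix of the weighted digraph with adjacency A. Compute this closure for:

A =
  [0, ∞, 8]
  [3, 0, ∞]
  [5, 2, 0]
Closure =
  [0, 10, 8]
  [3, 0, 11]
  [5, 2, 0]

This is the Floyd-Warshall all-pairs shortest-path computation. For each intermediate vertex k = 0, 1, …, 2, update dist[i][j] ← min(dist[i][j], dist[i][k] + dist[k][j]). The final matrix gives, for each (i, j), the minimum total weight of any directed path from i to j (possibly empty when i = j).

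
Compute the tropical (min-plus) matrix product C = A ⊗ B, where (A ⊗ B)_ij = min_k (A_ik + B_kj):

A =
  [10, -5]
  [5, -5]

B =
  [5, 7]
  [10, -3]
A ⊗ B =
  [5, -8]
  [5, -8]

Apply the min-plus product entry-by-entry:
  C[0][0] = min over k of (A[0][0] + B[0][0] = 10 + 5 = 15, A[0][1] + B[1][0] = -5 + 10 = 5) = 5 (attained at k = 1)
  C[0][1] = min over k of (A[0][0] + B[0][1] = 10 + 7 = 17, A[0][1] + B[1][1] = -5 + -3 = -8) = -8 (attained at k = 1)
  C[1][0] = min over k of (A[1][0] + B[0][0] = 5 + 5 = 10, A[1][1] + B[1][0] = -5 + 10 = 5) = 5 (attained at k = 1)
  C[1][1] = min over k of (A[1][0] + B[0][1] = 5 + 7 = 12, A[1][1] + B[1][1] = -5 + -3 = -8) = -8 (attained at k = 1)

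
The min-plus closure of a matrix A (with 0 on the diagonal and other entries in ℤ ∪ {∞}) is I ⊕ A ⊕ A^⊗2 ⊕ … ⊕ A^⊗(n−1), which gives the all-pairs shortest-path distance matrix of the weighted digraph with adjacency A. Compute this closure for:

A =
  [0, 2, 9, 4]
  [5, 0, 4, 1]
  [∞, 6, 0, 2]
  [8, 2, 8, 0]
Closure =
  [0, 2, 6, 3]
  [5, 0, 4, 1]
  [9, 4, 0, 2]
  [7, 2, 6, 0]

This is the Floyd-Warshall all-pairs shortest-path computation. For each intermediate vertex k = 0, 1, …, 3, update dist[i][j] ← min(dist[i][j], dist[i][k] + dist[k][j]). The final matrix gives, for each (i, j), the minimum total weight of any directed path from i to j (possibly empty when i = j).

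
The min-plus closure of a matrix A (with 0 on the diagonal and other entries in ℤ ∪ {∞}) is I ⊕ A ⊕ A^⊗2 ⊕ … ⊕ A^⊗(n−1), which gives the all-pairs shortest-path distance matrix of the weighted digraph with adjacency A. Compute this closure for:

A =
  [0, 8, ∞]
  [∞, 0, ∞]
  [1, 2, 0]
Closure =
  [0, 8, ∞]
  [∞, 0, ∞]
  [1, 2, 0]

This is the Floyd-Warshall all-pairs shortest-path computation. For each intermediate vertex k = 0, 1, …, 2, update dist[i][j] ← min(dist[i][j], dist[i][k] + dist[k][j]). The final matrix gives, for each (i, j), the minimum total weight of any directed path from i to j (possibly empty when i = j).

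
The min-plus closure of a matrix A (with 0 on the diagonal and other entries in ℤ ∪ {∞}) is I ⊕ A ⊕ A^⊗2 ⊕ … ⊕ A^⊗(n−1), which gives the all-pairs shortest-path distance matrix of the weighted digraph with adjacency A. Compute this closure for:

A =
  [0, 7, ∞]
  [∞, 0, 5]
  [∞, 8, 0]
Closure =
  [0, 7, 12]
  [∞, 0, 5]
  [∞, 8, 0]

This is the Floyd-Warshall all-pairs shortest-path computation. For each intermediate vertex k = 0, 1, …, 2, update dist[i][j] ← min(dist[i][j], dist[i][k] + dist[k][j]). The final matrix gives, for each (i, j), the minimum total weight of any directed path from i to j (possibly empty when i = j).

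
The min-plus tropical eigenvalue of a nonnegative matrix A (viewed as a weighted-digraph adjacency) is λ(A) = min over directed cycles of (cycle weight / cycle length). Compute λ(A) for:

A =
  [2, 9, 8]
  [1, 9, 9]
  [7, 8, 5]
λ(A) = 2

Enumerate directed cycles and compute their means (weight / length). Sample:
  cycle 0 → 0: weight = 2, length = 1, mean = 2/1 ≈ 2.000
  cycle 1 → 1: weight = 9, length = 1, mean = 9/1 ≈ 9.000
  cycle 2 → 2: weight = 5, length = 1, mean = 5/1 ≈ 5.000
  cycle 0 → 1 → 0: weight = 10, length = 2, mean = 10/2 ≈ 5.000
  cycle 0 → 2 → 0: weight = 15, length = 2, mean = 15/2 ≈ 7.500
  cycle 1 → 0 → 1: weight = 10, length = 2, mean = 10/2 ≈ 5.000
Minimum mean = 2.000, attained e.g. along the cycle 0 → 0 with weight 2 and length 1. So λ(A) = 2/1 = 2.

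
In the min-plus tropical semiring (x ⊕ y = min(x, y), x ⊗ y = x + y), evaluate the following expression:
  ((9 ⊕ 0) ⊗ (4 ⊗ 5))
((9 ⊕ 0) ⊗ (4 ⊗ 5)) = 9

Expand innermost to outermost. Recall ⊕ takes the minimum of its arguments and ⊗ takes their sum. Working out the expression ((9 ⊕ 0) ⊗ (4 ⊗ 5)) gives 9.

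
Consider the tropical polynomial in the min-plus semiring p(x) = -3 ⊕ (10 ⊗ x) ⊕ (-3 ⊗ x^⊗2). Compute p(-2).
p(-2) = -7

A tropical monomial a ⊗ x^⊗i evaluates to a + i · x. Evaluating each term at x = -2:
  Term 0 contributes -3 + 0 · -2 = -3
  Term 1 contributes 10 + 1 · -2 = 8
  Term 2 contributes -3 + 2 · -2 = -7
p(-2) = ⊕ of these = min[-3, 8, -7] = -7.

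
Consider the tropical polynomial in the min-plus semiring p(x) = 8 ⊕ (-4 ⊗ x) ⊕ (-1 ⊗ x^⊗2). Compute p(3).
p(3) = -1

A tropical monomial a ⊗ x^⊗i evaluates to a + i · x. Evaluating each term at x = 3:
  Term 0 contributes 8 + 0 · 3 = 8
  Term 1 contributes -4 + 1 · 3 = -1
  Term 2 contributes -1 + 2 · 3 = 5
p(3) = ⊕ of these = min[8, -1, 5] = -1.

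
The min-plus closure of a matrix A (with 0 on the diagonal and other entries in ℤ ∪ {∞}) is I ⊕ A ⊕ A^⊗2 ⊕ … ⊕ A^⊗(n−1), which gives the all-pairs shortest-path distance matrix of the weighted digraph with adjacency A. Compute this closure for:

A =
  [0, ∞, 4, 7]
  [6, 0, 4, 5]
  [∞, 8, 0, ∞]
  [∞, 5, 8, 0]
Closure =
  [0, 12, 4, 7]
  [6, 0, 4, 5]
  [14, 8, 0, 13]
  [11, 5, 8, 0]

This is the Floyd-Warshall all-pairs shortest-path computation. For each intermediate vertex k = 0, 1, …, 3, update dist[i][j] ← min(dist[i][j], dist[i][k] + dist[k][j]). The final matrix gives, for each (i, j), the minimum total weight of any directed path from i to j (possibly empty when i = j).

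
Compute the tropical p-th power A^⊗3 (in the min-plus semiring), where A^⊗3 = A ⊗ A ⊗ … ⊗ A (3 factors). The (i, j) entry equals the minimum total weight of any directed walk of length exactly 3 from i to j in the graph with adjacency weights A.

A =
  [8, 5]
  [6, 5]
A^⊗3 =
  [16, 15]
  [16, 15]

Each entry (A^⊗3)_ij equals the minimum over all length-3 walks i = v_0 → v_1 → … → v_3 = j of Σ_t A[v_t][v_{t+1}]. For example, for (i, j) = (0, 1) we minimise over 4 possible intermediate vertex sequences; the minimum is 15, attained along the walk 0 → 1 → 1 → 1.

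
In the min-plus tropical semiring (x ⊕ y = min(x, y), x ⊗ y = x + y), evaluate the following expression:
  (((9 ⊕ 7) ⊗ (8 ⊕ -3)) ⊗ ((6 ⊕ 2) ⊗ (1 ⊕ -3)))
(((9 ⊕ 7) ⊗ (8 ⊕ -3)) ⊗ ((6 ⊕ 2) ⊗ (1 ⊕ -3))) = 3

Expand innermost to outermost. Recall ⊕ takes the minimum of its arguments and ⊗ takes their sum. Working out the expression (((9 ⊕ 7) ⊗ (8 ⊕ -3)) ⊗ ((6 ⊕ 2) ⊗ (1 ⊕ -3))) gives 3.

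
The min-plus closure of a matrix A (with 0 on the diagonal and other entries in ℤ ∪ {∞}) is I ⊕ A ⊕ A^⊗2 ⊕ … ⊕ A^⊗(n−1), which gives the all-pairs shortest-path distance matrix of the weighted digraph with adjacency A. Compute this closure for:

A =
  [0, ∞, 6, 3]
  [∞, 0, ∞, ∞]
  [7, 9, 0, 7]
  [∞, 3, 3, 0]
Closure =
  [0, 6, 6, 3]
  [∞, 0, ∞, ∞]
  [7, 9, 0, 7]
  [10, 3, 3, 0]

This is the Floyd-Warshall all-pairs shortest-path computation. For each intermediate vertex k = 0, 1, …, 3, update dist[i][j] ← min(dist[i][j], dist[i][k] + dist[k][j]). The final matrix gives, for each (i, j), the minimum total weight of any directed path from i to j (possibly empty when i = j).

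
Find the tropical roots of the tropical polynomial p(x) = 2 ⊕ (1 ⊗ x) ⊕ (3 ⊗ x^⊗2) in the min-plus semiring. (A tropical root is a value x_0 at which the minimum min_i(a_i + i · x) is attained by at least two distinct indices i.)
Roots: {-2, 1}

Each tropical root is a break point of the lower envelope of the lines y = a_i + i · x (there are 3 lines, with slopes 0, 1, ..., 2). Only the lines that attain the minimum somewhere contribute to roots; other lines are dominated. Here the surviving (envelope) indices are i = 2, i = 1, i = 0.
Intersections between consecutive envelope lines give the roots: for adjacent envelope indices i < j the intersection is x = (a_i − a_j) / (j − i). Reading off the sorted break points: {-2, 1}.
Verification: at each break x_0, at least two indices attain the minimum of min_i(a_i + i · x_0).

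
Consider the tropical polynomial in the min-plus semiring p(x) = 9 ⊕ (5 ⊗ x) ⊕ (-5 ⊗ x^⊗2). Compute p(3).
p(3) = 1

A tropical monomial a ⊗ x^⊗i evaluates to a + i · x. Evaluating each term at x = 3:
  Term 0 contributes 9 + 0 · 3 = 9
  Term 1 contributes 5 + 1 · 3 = 8
  Term 2 contributes -5 + 2 · 3 = 1
p(3) = ⊕ of these = min[9, 8, 1] = 1.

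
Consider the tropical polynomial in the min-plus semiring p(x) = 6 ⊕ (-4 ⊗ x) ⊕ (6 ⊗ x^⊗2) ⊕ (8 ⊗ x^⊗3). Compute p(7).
p(7) = 3

A tropical monomial a ⊗ x^⊗i evaluates to a + i · x. Evaluating each term at x = 7:
  Term 0 contributes 6 + 0 · 7 = 6
  Term 1 contributes -4 + 1 · 7 = 3
  Term 2 contributes 6 + 2 · 7 = 20
  Term 3 contributes 8 + 3 · 7 = 29
p(7) = ⊕ of these = min[6, 3, 20, 29] = 3.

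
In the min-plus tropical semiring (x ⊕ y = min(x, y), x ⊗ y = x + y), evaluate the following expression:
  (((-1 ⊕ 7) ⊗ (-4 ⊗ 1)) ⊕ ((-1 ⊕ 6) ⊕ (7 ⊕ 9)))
(((-1 ⊕ 7) ⊗ (-4 ⊗ 1)) ⊕ ((-1 ⊕ 6) ⊕ (7 ⊕ 9))) = -4

Expand innermost to outermost. Recall ⊕ takes the minimum of its arguments and ⊗ takes their sum. Working out the expression (((-1 ⊕ 7) ⊗ (-4 ⊗ 1)) ⊕ ((-1 ⊕ 6) ⊕ (7 ⊕ 9))) gives -4.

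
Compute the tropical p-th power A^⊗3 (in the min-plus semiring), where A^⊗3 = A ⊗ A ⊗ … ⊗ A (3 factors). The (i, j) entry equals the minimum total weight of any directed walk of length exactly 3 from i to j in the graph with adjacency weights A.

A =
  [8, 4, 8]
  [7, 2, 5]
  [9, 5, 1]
A^⊗3 =
  [13, 8, 10]
  [11, 6, 7]
  [11, 7, 3]

Each entry (A^⊗3)_ij equals the minimum over all length-3 walks i = v_0 → v_1 → … → v_3 = j of Σ_t A[v_t][v_{t+1}]. For example, for (i, j) = (0, 2) we minimise over 9 possible intermediate vertex sequences; the minimum is 10, attained along the walk 0 → 1 → 2 → 2.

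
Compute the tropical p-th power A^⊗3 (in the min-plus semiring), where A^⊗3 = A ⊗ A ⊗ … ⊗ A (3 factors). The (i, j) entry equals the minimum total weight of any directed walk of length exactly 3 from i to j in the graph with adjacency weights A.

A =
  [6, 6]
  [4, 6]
A^⊗3 =
  [16, 16]
  [14, 16]

Each entry (A^⊗3)_ij equals the minimum over all length-3 walks i = v_0 → v_1 → … → v_3 = j of Σ_t A[v_t][v_{t+1}]. For example, for (i, j) = (0, 1) we minimise over 4 possible intermediate vertex sequences; the minimum is 16, attained along the walk 0 → 1 → 0 → 1.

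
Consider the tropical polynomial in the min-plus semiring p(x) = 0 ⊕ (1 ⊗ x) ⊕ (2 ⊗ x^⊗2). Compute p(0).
p(0) = 0

A tropical monomial a ⊗ x^⊗i evaluates to a + i · x. Evaluating each term at x = 0:
  Term 0 contributes 0 + 0 · 0 = 0
  Term 1 contributes 1 + 1 · 0 = 1
  Term 2 contributes 2 + 2 · 0 = 2
p(0) = ⊕ of these = min[0, 1, 2] = 0.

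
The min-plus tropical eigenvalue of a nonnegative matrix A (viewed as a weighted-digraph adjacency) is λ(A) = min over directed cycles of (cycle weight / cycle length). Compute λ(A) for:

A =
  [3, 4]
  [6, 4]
λ(A) = 3

Enumerate directed cycles and compute their means (weight / length). Sample:
  cycle 0 → 0: weight = 3, length = 1, mean = 3/1 ≈ 3.000
  cycle 1 → 1: weight = 4, length = 1, mean = 4/1 ≈ 4.000
  cycle 0 → 1 → 0: weight = 10, length = 2, mean = 10/2 ≈ 5.000
  cycle 1 → 0 → 1: weight = 10, length = 2, mean = 10/2 ≈ 5.000
Minimum mean = 3.000, attained e.g. along the cycle 0 → 0 with weight 3 and length 1. So λ(A) = 3/1 = 3.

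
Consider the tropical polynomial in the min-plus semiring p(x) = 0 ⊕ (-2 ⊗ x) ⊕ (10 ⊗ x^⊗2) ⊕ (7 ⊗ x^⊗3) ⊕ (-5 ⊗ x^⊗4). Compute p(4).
p(4) = 0

A tropical monomial a ⊗ x^⊗i evaluates to a + i · x. Evaluating each term at x = 4:
  Term 0 contributes 0 + 0 · 4 = 0
  Term 1 contributes -2 + 1 · 4 = 2
  Term 2 contributes 10 + 2 · 4 = 18
  Term 3 contributes 7 + 3 · 4 = 19
  Term 4 contributes -5 + 4 · 4 = 11
p(4) = ⊕ of these = min[0, 2, 18, 19, 11] = 0.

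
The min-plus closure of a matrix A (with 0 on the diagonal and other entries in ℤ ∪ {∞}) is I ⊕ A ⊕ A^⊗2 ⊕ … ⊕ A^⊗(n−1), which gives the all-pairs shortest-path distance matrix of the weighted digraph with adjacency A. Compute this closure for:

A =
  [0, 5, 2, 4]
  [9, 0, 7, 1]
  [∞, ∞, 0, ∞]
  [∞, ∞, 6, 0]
Closure =
  [0, 5, 2, 4]
  [9, 0, 7, 1]
  [∞, ∞, 0, ∞]
  [∞, ∞, 6, 0]

This is the Floyd-Warshall all-pairs shortest-path computation. For each intermediate vertex k = 0, 1, …, 3, update dist[i][j] ← min(dist[i][j], dist[i][k] + dist[k][j]). The final matrix gives, for each (i, j), the minimum total weight of any directed path from i to j (possibly empty when i = j).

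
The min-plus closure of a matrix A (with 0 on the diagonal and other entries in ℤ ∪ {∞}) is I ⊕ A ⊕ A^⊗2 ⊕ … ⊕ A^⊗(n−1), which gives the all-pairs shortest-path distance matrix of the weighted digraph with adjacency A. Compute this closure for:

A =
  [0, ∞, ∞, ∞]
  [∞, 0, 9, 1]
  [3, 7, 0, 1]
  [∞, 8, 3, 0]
Closure =
  [0, ∞, ∞, ∞]
  [7, 0, 4, 1]
  [3, 7, 0, 1]
  [6, 8, 3, 0]

This is the Floyd-Warshall all-pairs shortest-path computation. For each intermediate vertex k = 0, 1, …, 3, update dist[i][j] ← min(dist[i][j], dist[i][k] + dist[k][j]). The final matrix gives, for each (i, j), the minimum total weight of any directed path from i to j (possibly empty when i = j).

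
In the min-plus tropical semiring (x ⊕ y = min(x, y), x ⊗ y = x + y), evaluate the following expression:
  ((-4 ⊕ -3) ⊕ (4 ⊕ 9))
((-4 ⊕ -3) ⊕ (4 ⊕ 9)) = -4

Expand innermost to outermost. Recall ⊕ takes the minimum of its arguments and ⊗ takes their sum. Working out the expression ((-4 ⊕ -3) ⊕ (4 ⊕ 9)) gives -4.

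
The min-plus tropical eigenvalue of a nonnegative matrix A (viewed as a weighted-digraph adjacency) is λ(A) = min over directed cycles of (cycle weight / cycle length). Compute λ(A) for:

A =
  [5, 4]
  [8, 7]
λ(A) = 5

Enumerate directed cycles and compute their means (weight / length). Sample:
  cycle 0 → 0: weight = 5, length = 1, mean = 5/1 ≈ 5.000
  cycle 1 → 1: weight = 7, length = 1, mean = 7/1 ≈ 7.000
  cycle 0 → 1 → 0: weight = 12, length = 2, mean = 12/2 ≈ 6.000
  cycle 1 → 0 → 1: weight = 12, length = 2, mean = 12/2 ≈ 6.000
Minimum mean = 5.000, attained e.g. along the cycle 0 → 0 with weight 5 and length 1. So λ(A) = 5/1 = 5.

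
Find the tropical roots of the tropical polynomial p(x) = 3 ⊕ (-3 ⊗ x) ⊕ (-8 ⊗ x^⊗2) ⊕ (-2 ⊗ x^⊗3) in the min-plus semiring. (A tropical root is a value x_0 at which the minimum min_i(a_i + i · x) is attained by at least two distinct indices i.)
Roots: {-6, 5, 6}

Each tropical root is a break point of the lower envelope of the lines y = a_i + i · x (there are 4 lines, with slopes 0, 1, ..., 3). Only the lines that attain the minimum somewhere contribute to roots; other lines are dominated. Here the surviving (envelope) indices are i = 3, i = 2, i = 1, i = 0.
Intersections between consecutive envelope lines give the roots: for adjacent envelope indices i < j the intersection is x = (a_i − a_j) / (j − i). Reading off the sorted break points: {-6, 5, 6}.
Verification: at each break x_0, at least two indices attain the minimum of min_i(a_i + i · x_0).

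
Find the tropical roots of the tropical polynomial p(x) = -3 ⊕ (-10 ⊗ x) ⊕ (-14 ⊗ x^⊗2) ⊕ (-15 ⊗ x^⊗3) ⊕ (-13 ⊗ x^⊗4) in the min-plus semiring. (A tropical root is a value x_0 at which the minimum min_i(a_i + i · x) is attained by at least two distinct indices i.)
Roots: {-2, 1, 4, 7}

Each tropical root is a break point of the lower envelope of the lines y = a_i + i · x (there are 5 lines, with slopes 0, 1, ..., 4). Only the lines that attain the minimum somewhere contribute to roots; other lines are dominated. Here the surviving (envelope) indices are i = 4, i = 3, i = 2, i = 1, i = 0.
Intersections between consecutive envelope lines give the roots: for adjacent envelope indices i < j the intersection is x = (a_i − a_j) / (j − i). Reading off the sorted break points: {-2, 1, 4, 7}.
Verification: at each break x_0, at least two indices attain the minimum of min_i(a_i + i · x_0).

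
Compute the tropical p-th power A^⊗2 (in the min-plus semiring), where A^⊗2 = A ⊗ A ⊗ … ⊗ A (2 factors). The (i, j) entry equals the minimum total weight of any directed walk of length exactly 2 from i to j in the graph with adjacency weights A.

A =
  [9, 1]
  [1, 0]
A^⊗2 =
  [2, 1]
  [1, 0]

Each entry (A^⊗2)_ij equals the minimum over all length-2 walks i = v_0 → v_1 → … → v_2 = j of Σ_t A[v_t][v_{t+1}]. For example, for (i, j) = (0, 1) we minimise over 2 possible intermediate vertex sequences; the minimum is 1, attained along the walk 0 → 1 → 1.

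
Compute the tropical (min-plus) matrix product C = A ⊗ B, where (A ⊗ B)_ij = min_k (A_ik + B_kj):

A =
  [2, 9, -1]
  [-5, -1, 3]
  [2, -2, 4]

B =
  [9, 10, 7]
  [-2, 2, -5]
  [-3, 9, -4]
A ⊗ B =
  [-4, 8, -5]
  [-3, 1, -6]
  [-4, 0, -7]

Apply the min-plus product entry-by-entry:
  C[0][0] = min over k of (A[0][0] + B[0][0] = 2 + 9 = 11, A[0][1] + B[1][0] = 9 + -2 = 7, A[0][2] + B[2][0] = -1 + -3 = -4) = -4 (attained at k = 2)
  C[0][1] = min over k of (A[0][0] + B[0][1] = 2 + 10 = 12, A[0][1] + B[1][1] = 9 + 2 = 11, A[0][2] + B[2][1] = -1 + 9 = 8) = 8 (attained at k = 2)
  C[0][2] = min over k of (A[0][0] + B[0][2] = 2 + 7 = 9, A[0][1] + B[1][2] = 9 + -5 = 4, A[0][2] + B[2][2] = -1 + -4 = -5) = -5 (attained at k = 2)
  C[1][0] = min over k of (A[1][0] + B[0][0] = -5 + 9 = 4, A[1][1] + B[1][0] = -1 + -2 = -3, A[1][2] + B[2][0] = 3 + -3 = 0) = -3 (attained at k = 1)
  C[1][1] = min over k of (A[1][0] + B[0][1] = -5 + 10 = 5, A[1][1] + B[1][1] = -1 + 2 = 1, A[1][2] + B[2][1] = 3 + 9 = 12) = 1 (attained at k = 1)
  C[1][2] = min over k of (A[1][0] + B[0][2] = -5 + 7 = 2, A[1][1] + B[1][2] = -1 + -5 = -6, A[1][2] + B[2][2] = 3 + -4 = -1) = -6 (attained at k = 1)
  C[2][0] = min over k of (A[2][0] + B[0][0] = 2 + 9 = 11, A[2][1] + B[1][0] = -2 + -2 = -4, A[2][2] + B[2][0] = 4 + -3 = 1) = -4 (attained at k = 1)
  C[2][1] = min over k of (A[2][0] + B[0][1] = 2 + 10 = 12, A[2][1] + B[1][1] = -2 + 2 = 0, A[2][2] + B[2][1] = 4 + 9 = 13) = 0 (attained at k = 1)
  C[2][2] = min over k of (A[2][0] + B[0][2] = 2 + 7 = 9, A[2][1] + B[1][2] = -2 + -5 = -7, A[2][2] + B[2][2] = 4 + -4 = 0) = -7 (attained at k = 1)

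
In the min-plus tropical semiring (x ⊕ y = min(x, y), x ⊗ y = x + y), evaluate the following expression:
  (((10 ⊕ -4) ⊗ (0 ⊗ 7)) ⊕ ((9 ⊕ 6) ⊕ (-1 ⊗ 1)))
(((10 ⊕ -4) ⊗ (0 ⊗ 7)) ⊕ ((9 ⊕ 6) ⊕ (-1 ⊗ 1))) = 0

Expand innermost to outermost. Recall ⊕ takes the minimum of its arguments and ⊗ takes their sum. Working out the expression (((10 ⊕ -4) ⊗ (0 ⊗ 7)) ⊕ ((9 ⊕ 6) ⊕ (-1 ⊗ 1))) gives 0.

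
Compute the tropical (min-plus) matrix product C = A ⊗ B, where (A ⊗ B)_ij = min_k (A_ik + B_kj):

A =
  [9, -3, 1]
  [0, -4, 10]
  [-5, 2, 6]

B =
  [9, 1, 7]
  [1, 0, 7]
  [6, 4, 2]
A ⊗ B =
  [-2, -3, 3]
  [-3, -4, 3]
  [3, -4, 2]

Apply the min-plus product entry-by-entry:
  C[0][0] = min over k of (A[0][0] + B[0][0] = 9 + 9 = 18, A[0][1] + B[1][0] = -3 + 1 = -2, A[0][2] + B[2][0] = 1 + 6 = 7) = -2 (attained at k = 1)
  C[0][1] = min over k of (A[0][0] + B[0][1] = 9 + 1 = 10, A[0][1] + B[1][1] = -3 + 0 = -3, A[0][2] + B[2][1] = 1 + 4 = 5) = -3 (attained at k = 1)
  C[0][2] = min over k of (A[0][0] + B[0][2] = 9 + 7 = 16, A[0][1] + B[1][2] = -3 + 7 = 4, A[0][2] + B[2][2] = 1 + 2 = 3) = 3 (attained at k = 2)
  C[1][0] = min over k of (A[1][0] + B[0][0] = 0 + 9 = 9, A[1][1] + B[1][0] = -4 + 1 = -3, A[1][2] + B[2][0] = 10 + 6 = 16) = -3 (attained at k = 1)
  C[1][1] = min over k of (A[1][0] + B[0][1] = 0 + 1 = 1, A[1][1] + B[1][1] = -4 + 0 = -4, A[1][2] + B[2][1] = 10 + 4 = 14) = -4 (attained at k = 1)
  C[1][2] = min over k of (A[1][0] + B[0][2] = 0 + 7 = 7, A[1][1] + B[1][2] = -4 + 7 = 3, A[1][2] + B[2][2] = 10 + 2 = 12) = 3 (attained at k = 1)
  C[2][0] = min over k of (A[2][0] + B[0][0] = -5 + 9 = 4, A[2][1] + B[1][0] = 2 + 1 = 3, A[2][2] + B[2][0] = 6 + 6 = 12) = 3 (attained at k = 1)
  C[2][1] = min over k of (A[2][0] + B[0][1] = -5 + 1 = -4, A[2][1] + B[1][1] = 2 + 0 = 2, A[2][2] + B[2][1] = 6 + 4 = 10) = -4 (attained at k = 0)
  C[2][2] = min over k of (A[2][0] + B[0][2] = -5 + 7 = 2, A[2][1] + B[1][2] = 2 + 7 = 9, A[2][2] + B[2][2] = 6 + 2 = 8) = 2 (attained at k = 0)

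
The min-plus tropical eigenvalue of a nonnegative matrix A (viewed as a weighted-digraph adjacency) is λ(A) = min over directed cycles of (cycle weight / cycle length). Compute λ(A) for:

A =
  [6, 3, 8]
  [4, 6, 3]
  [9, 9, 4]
λ(A) = 7/2

Enumerate directed cycles and compute their means (weight / length). Sample:
  cycle 0 → 0: weight = 6, length = 1, mean = 6/1 ≈ 6.000
  cycle 1 → 1: weight = 6, length = 1, mean = 6/1 ≈ 6.000
  cycle 2 → 2: weight = 4, length = 1, mean = 4/1 ≈ 4.000
  cycle 0 → 1 → 0: weight = 7, length = 2, mean = 7/2 ≈ 3.500
  cycle 0 → 2 → 0: weight = 17, length = 2, mean = 17/2 ≈ 8.500
  cycle 1 → 0 → 1: weight = 7, length = 2, mean = 7/2 ≈ 3.500
Minimum mean = 3.500, attained e.g. along the cycle 0 → 1 → 0 with weight 7 and length 2. So λ(A) = 7/2 = 7/2.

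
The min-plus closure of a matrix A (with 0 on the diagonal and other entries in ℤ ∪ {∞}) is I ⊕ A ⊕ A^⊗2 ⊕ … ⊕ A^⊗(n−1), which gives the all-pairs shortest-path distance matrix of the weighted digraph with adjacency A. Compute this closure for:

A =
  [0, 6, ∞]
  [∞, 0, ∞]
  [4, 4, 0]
Closure =
  [0, 6, ∞]
  [∞, 0, ∞]
  [4, 4, 0]

This is the Floyd-Warshall all-pairs shortest-path computation. For each intermediate vertex k = 0, 1, …, 2, update dist[i][j] ← min(dist[i][j], dist[i][k] + dist[k][j]). The final matrix gives, for each (i, j), the minimum total weight of any directed path from i to j (possibly empty when i = j).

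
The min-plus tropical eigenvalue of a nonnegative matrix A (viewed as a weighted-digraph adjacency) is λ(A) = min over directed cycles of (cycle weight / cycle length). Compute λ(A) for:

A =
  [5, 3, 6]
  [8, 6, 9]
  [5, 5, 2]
λ(A) = 2

Enumerate directed cycles and compute their means (weight / length). Sample:
  cycle 0 → 0: weight = 5, length = 1, mean = 5/1 ≈ 5.000
  cycle 1 → 1: weight = 6, length = 1, mean = 6/1 ≈ 6.000
  cycle 2 → 2: weight = 2, length = 1, mean = 2/1 ≈ 2.000
  cycle 0 → 1 → 0: weight = 11, length = 2, mean = 11/2 ≈ 5.500
  cycle 0 → 2 → 0: weight = 11, length = 2, mean = 11/2 ≈ 5.500
  cycle 1 → 0 → 1: weight = 11, length = 2, mean = 11/2 ≈ 5.500
Minimum mean = 2.000, attained e.g. along the cycle 2 → 2 with weight 2 and length 1. So λ(A) = 2/1 = 2.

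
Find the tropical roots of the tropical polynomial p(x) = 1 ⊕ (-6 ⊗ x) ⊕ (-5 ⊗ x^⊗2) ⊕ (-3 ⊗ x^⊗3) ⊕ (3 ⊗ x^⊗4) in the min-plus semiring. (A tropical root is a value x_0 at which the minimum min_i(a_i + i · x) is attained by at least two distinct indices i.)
Roots: {-6, -2, -1, 7}

Each tropical root is a break point of the lower envelope of the lines y = a_i + i · x (there are 5 lines, with slopes 0, 1, ..., 4). Only the lines that attain the minimum somewhere contribute to roots; other lines are dominated. Here the surviving (envelope) indices are i = 4, i = 3, i = 2, i = 1, i = 0.
Intersections between consecutive envelope lines give the roots: for adjacent envelope indices i < j the intersection is x = (a_i − a_j) / (j − i). Reading off the sorted break points: {-6, -2, -1, 7}.
Verification: at each break x_0, at least two indices attain the minimum of min_i(a_i + i · x_0).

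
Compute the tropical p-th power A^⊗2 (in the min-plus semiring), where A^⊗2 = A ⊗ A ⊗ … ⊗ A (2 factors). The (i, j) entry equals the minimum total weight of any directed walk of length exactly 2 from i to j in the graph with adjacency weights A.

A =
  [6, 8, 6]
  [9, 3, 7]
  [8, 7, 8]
A^⊗2 =
  [12, 11, 12]
  [12, 6, 10]
  [14, 10, 14]

Each entry (A^⊗2)_ij equals the minimum over all length-2 walks i = v_0 → v_1 → … → v_2 = j of Σ_t A[v_t][v_{t+1}]. For example, for (i, j) = (0, 2) we minimise over 3 possible intermediate vertex sequences; the minimum is 12, attained along the walk 0 → 0 → 2.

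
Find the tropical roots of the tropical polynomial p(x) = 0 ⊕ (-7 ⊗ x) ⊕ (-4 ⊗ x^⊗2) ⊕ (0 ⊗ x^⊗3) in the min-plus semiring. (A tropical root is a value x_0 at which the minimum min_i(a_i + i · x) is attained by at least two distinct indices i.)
Roots: {-4, -3, 7}

Each tropical root is a break point of the lower envelope of the lines y = a_i + i · x (there are 4 lines, with slopes 0, 1, ..., 3). Only the lines that attain the minimum somewhere contribute to roots; other lines are dominated. Here the surviving (envelope) indices are i = 3, i = 2, i = 1, i = 0.
Intersections between consecutive envelope lines give the roots: for adjacent envelope indices i < j the intersection is x = (a_i − a_j) / (j − i). Reading off the sorted break points: {-4, -3, 7}.
Verification: at each break x_0, at least two indices attain the minimum of min_i(a_i + i · x_0).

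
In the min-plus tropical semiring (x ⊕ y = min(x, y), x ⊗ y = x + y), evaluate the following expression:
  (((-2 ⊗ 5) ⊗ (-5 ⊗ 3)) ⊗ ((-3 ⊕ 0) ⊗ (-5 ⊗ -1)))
(((-2 ⊗ 5) ⊗ (-5 ⊗ 3)) ⊗ ((-3 ⊕ 0) ⊗ (-5 ⊗ -1))) = -8

Expand innermost to outermost. Recall ⊕ takes the minimum of its arguments and ⊗ takes their sum. Working out the expression (((-2 ⊗ 5) ⊗ (-5 ⊗ 3)) ⊗ ((-3 ⊕ 0) ⊗ (-5 ⊗ -1))) gives -8.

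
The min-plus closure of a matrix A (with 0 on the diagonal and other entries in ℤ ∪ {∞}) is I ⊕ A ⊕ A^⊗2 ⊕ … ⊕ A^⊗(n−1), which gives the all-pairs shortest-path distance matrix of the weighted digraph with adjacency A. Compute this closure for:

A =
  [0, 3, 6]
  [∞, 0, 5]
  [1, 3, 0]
Closure =
  [0, 3, 6]
  [6, 0, 5]
  [1, 3, 0]

This is the Floyd-Warshall all-pairs shortest-path computation. For each intermediate vertex k = 0, 1, …, 2, update dist[i][j] ← min(dist[i][j], dist[i][k] + dist[k][j]). The final matrix gives, for each (i, j), the minimum total weight of any directed path from i to j (possibly empty when i = j).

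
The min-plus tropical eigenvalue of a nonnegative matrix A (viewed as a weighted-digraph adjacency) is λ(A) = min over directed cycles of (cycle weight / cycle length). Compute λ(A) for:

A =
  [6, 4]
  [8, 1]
λ(A) = 1

Enumerate directed cycles and compute their means (weight / length). Sample:
  cycle 0 → 0: weight = 6, length = 1, mean = 6/1 ≈ 6.000
  cycle 1 → 1: weight = 1, length = 1, mean = 1/1 ≈ 1.000
  cycle 0 → 1 → 0: weight = 12, length = 2, mean = 12/2 ≈ 6.000
  cycle 1 → 0 → 1: weight = 12, length = 2, mean = 12/2 ≈ 6.000
Minimum mean = 1.000, attained e.g. along the cycle 1 → 1 with weight 1 and length 1. So λ(A) = 1/1 = 1.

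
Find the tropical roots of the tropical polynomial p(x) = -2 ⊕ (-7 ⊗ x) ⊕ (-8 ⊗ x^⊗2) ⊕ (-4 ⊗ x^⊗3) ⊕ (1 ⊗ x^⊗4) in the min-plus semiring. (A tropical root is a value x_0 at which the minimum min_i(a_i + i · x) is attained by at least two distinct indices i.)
Roots: {-5, -4, 1, 5}

Each tropical root is a break point of the lower envelope of the lines y = a_i + i · x (there are 5 lines, with slopes 0, 1, ..., 4). Only the lines that attain the minimum somewhere contribute to roots; other lines are dominated. Here the surviving (envelope) indices are i = 4, i = 3, i = 2, i = 1, i = 0.
Intersections between consecutive envelope lines give the roots: for adjacent envelope indices i < j the intersection is x = (a_i − a_j) / (j − i). Reading off the sorted break points: {-5, -4, 1, 5}.
Verification: at each break x_0, at least two indices attain the minimum of min_i(a_i + i · x_0).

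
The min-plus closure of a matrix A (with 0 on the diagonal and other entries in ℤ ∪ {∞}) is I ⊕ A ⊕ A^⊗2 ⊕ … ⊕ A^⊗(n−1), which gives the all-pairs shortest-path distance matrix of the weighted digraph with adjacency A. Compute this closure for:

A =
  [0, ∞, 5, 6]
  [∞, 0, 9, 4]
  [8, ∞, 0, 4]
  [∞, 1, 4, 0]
Closure =
  [0, 7, 5, 6]
  [16, 0, 8, 4]
  [8, 5, 0, 4]
  [12, 1, 4, 0]

This is the Floyd-Warshall all-pairs shortest-path computation. For each intermediate vertex k = 0, 1, …, 3, update dist[i][j] ← min(dist[i][j], dist[i][k] + dist[k][j]). The final matrix gives, for each (i, j), the minimum total weight of any directed path from i to j (possibly empty when i = j).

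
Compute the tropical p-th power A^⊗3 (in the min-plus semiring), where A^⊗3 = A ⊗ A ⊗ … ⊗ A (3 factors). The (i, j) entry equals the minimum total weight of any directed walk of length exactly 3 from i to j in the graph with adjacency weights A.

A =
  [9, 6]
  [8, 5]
A^⊗3 =
  [19, 16]
  [18, 15]

Each entry (A^⊗3)_ij equals the minimum over all length-3 walks i = v_0 → v_1 → … → v_3 = j of Σ_t A[v_t][v_{t+1}]. For example, for (i, j) = (0, 1) we minimise over 4 possible intermediate vertex sequences; the minimum is 16, attained along the walk 0 → 1 → 1 → 1.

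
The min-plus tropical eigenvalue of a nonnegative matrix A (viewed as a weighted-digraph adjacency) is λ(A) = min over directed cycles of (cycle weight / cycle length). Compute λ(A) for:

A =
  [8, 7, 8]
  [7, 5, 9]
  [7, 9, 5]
λ(A) = 5

Enumerate directed cycles and compute their means (weight / length). Sample:
  cycle 0 → 0: weight = 8, length = 1, mean = 8/1 ≈ 8.000
  cycle 1 → 1: weight = 5, length = 1, mean = 5/1 ≈ 5.000
  cycle 2 → 2: weight = 5, length = 1, mean = 5/1 ≈ 5.000
  cycle 0 → 1 → 0: weight = 14, length = 2, mean = 14/2 ≈ 7.000
  cycle 0 → 2 → 0: weight = 15, length = 2, mean = 15/2 ≈ 7.500
  cycle 1 → 0 → 1: weight = 14, length = 2, mean = 14/2 ≈ 7.000
Minimum mean = 5.000, attained e.g. along the cycle 1 → 1 with weight 5 and length 1. So λ(A) = 5/1 = 5.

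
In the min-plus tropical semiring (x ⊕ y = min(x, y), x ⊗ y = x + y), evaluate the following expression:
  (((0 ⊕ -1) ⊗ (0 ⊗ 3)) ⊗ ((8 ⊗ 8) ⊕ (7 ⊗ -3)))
(((0 ⊕ -1) ⊗ (0 ⊗ 3)) ⊗ ((8 ⊗ 8) ⊕ (7 ⊗ -3))) = 6

Expand innermost to outermost. Recall ⊕ takes the minimum of its arguments and ⊗ takes their sum. Working out the expression (((0 ⊕ -1) ⊗ (0 ⊗ 3)) ⊗ ((8 ⊗ 8) ⊕ (7 ⊗ -3))) gives 6.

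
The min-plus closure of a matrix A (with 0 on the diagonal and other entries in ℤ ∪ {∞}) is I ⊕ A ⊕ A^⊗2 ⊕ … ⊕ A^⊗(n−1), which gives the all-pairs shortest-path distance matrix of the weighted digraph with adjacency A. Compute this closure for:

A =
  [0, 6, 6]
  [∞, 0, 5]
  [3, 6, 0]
Closure =
  [0, 6, 6]
  [8, 0, 5]
  [3, 6, 0]

This is the Floyd-Warshall all-pairs shortest-path computation. For each intermediate vertex k = 0, 1, …, 2, update dist[i][j] ← min(dist[i][j], dist[i][k] + dist[k][j]). The final matrix gives, for each (i, j), the minimum total weight of any directed path from i to j (possibly empty when i = j).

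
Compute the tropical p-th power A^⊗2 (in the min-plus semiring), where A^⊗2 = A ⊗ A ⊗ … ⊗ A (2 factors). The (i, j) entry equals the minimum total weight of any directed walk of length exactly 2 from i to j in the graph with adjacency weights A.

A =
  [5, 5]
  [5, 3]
A^⊗2 =
  [10, 8]
  [8, 6]

Each entry (A^⊗2)_ij equals the minimum over all length-2 walks i = v_0 → v_1 → … → v_2 = j of Σ_t A[v_t][v_{t+1}]. For example, for (i, j) = (0, 1) we minimise over 2 possible intermediate vertex sequences; the minimum is 8, attained along the walk 0 → 1 → 1.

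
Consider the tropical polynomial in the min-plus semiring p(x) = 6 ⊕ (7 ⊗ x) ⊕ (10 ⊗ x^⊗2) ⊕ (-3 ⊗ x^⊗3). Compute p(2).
p(2) = 3

A tropical monomial a ⊗ x^⊗i evaluates to a + i · x. Evaluating each term at x = 2:
  Term 0 contributes 6 + 0 · 2 = 6
  Term 1 contributes 7 + 1 · 2 = 9
  Term 2 contributes 10 + 2 · 2 = 14
  Term 3 contributes -3 + 3 · 2 = 3
p(2) = ⊕ of these = min[6, 9, 14, 3] = 3.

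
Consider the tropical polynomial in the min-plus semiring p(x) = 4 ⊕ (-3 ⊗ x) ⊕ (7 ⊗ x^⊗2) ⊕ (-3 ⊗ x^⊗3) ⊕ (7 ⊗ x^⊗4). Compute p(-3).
p(-3) = -12

A tropical monomial a ⊗ x^⊗i evaluates to a + i · x. Evaluating each term at x = -3:
  Term 0 contributes 4 + 0 · -3 = 4
  Term 1 contributes -3 + 1 · -3 = -6
  Term 2 contributes 7 + 2 · -3 = 1
  Term 3 contributes -3 + 3 · -3 = -12
  Term 4 contributes 7 + 4 · -3 = -5
p(-3) = ⊕ of these = min[4, -6, 1, -12, -5] = -12.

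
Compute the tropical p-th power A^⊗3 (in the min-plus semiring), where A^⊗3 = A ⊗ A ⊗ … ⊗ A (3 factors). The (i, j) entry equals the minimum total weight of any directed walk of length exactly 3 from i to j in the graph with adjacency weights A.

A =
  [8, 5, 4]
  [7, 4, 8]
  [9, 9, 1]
A^⊗3 =
  [14, 13, 6]
  [15, 12, 10]
  [11, 11, 3]

Each entry (A^⊗3)_ij equals the minimum over all length-3 walks i = v_0 → v_1 → … → v_3 = j of Σ_t A[v_t][v_{t+1}]. For example, for (i, j) = (0, 2) we minimise over 9 possible intermediate vertex sequences; the minimum is 6, attained along the walk 0 → 2 → 2 → 2.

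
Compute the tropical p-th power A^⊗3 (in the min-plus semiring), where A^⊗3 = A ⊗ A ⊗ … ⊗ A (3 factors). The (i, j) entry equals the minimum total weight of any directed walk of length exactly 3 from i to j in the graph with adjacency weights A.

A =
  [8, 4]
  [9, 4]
A^⊗3 =
  [17, 12]
  [17, 12]

Each entry (A^⊗3)_ij equals the minimum over all length-3 walks i = v_0 → v_1 → … → v_3 = j of Σ_t A[v_t][v_{t+1}]. For example, for (i, j) = (0, 1) we minimise over 4 possible intermediate vertex sequences; the minimum is 12, attained along the walk 0 → 1 → 1 → 1.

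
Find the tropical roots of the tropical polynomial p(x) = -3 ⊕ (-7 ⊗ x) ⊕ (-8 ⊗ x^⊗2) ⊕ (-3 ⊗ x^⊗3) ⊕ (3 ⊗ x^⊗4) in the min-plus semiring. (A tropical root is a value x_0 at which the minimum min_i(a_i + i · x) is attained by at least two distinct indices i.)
Roots: {-6, -5, 1, 4}

Each tropical root is a break point of the lower envelope of the lines y = a_i + i · x (there are 5 lines, with slopes 0, 1, ..., 4). Only the lines that attain the minimum somewhere contribute to roots; other lines are dominated. Here the surviving (envelope) indices are i = 4, i = 3, i = 2, i = 1, i = 0.
Intersections between consecutive envelope lines give the roots: for adjacent envelope indices i < j the intersection is x = (a_i − a_j) / (j − i). Reading off the sorted break points: {-6, -5, 1, 4}.
Verification: at each break x_0, at least two indices attain the minimum of min_i(a_i + i · x_0).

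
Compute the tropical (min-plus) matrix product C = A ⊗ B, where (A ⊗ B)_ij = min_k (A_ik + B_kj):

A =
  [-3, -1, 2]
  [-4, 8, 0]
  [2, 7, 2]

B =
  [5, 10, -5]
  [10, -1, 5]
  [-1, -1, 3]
A ⊗ B =
  [1, -2, -8]
  [-1, -1, -9]
  [1, 1, -3]

Apply the min-plus product entry-by-entry:
  C[0][0] = min over k of (A[0][0] + B[0][0] = -3 + 5 = 2, A[0][1] + B[1][0] = -1 + 10 = 9, A[0][2] + B[2][0] = 2 + -1 = 1) = 1 (attained at k = 2)
  C[0][1] = min over k of (A[0][0] + B[0][1] = -3 + 10 = 7, A[0][1] + B[1][1] = -1 + -1 = -2, A[0][2] + B[2][1] = 2 + -1 = 1) = -2 (attained at k = 1)
  C[0][2] = min over k of (A[0][0] + B[0][2] = -3 + -5 = -8, A[0][1] + B[1][2] = -1 + 5 = 4, A[0][2] + B[2][2] = 2 + 3 = 5) = -8 (attained at k = 0)
  C[1][0] = min over k of (A[1][0] + B[0][0] = -4 + 5 = 1, A[1][1] + B[1][0] = 8 + 10 = 18, A[1][2] + B[2][0] = 0 + -1 = -1) = -1 (attained at k = 2)
  C[1][1] = min over k of (A[1][0] + B[0][1] = -4 + 10 = 6, A[1][1] + B[1][1] = 8 + -1 = 7, A[1][2] + B[2][1] = 0 + -1 = -1) = -1 (attained at k = 2)
  C[1][2] = min over k of (A[1][0] + B[0][2] = -4 + -5 = -9, A[1][1] + B[1][2] = 8 + 5 = 13, A[1][2] + B[2][2] = 0 + 3 = 3) = -9 (attained at k = 0)
  C[2][0] = min over k of (A[2][0] + B[0][0] = 2 + 5 = 7, A[2][1] + B[1][0] = 7 + 10 = 17, A[2][2] + B[2][0] = 2 + -1 = 1) = 1 (attained at k = 2)
  C[2][1] = min over k of (A[2][0] + B[0][1] = 2 + 10 = 12, A[2][1] + B[1][1] = 7 + -1 = 6, A[2][2] + B[2][1] = 2 + -1 = 1) = 1 (attained at k = 2)
  C[2][2] = min over k of (A[2][0] + B[0][2] = 2 + -5 = -3, A[2][1] + B[1][2] = 7 + 5 = 12, A[2][2] + B[2][2] = 2 + 3 = 5) = -3 (attained at k = 0)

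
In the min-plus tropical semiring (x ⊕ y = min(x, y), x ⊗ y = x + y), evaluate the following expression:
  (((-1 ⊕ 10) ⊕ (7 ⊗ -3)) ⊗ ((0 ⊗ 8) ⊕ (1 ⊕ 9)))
(((-1 ⊕ 10) ⊕ (7 ⊗ -3)) ⊗ ((0 ⊗ 8) ⊕ (1 ⊕ 9))) = 0

Expand innermost to outermost. Recall ⊕ takes the minimum of its arguments and ⊗ takes their sum. Working out the expression (((-1 ⊕ 10) ⊕ (7 ⊗ -3)) ⊗ ((0 ⊗ 8) ⊕ (1 ⊕ 9))) gives 0.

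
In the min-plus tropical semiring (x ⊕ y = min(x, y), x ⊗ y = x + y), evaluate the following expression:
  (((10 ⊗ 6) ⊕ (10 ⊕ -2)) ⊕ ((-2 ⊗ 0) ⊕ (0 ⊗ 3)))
(((10 ⊗ 6) ⊕ (10 ⊕ -2)) ⊕ ((-2 ⊗ 0) ⊕ (0 ⊗ 3))) = -2

Expand innermost to outermost. Recall ⊕ takes the minimum of its arguments and ⊗ takes their sum. Working out the expression (((10 ⊗ 6) ⊕ (10 ⊕ -2)) ⊕ ((-2 ⊗ 0) ⊕ (0 ⊗ 3))) gives -2.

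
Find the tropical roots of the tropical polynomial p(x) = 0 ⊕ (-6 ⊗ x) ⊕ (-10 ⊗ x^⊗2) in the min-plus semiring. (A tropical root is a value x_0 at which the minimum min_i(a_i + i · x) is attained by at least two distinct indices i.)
Roots: {4, 6}

Each tropical root is a break point of the lower envelope of the lines y = a_i + i · x (there are 3 lines, with slopes 0, 1, ..., 2). Only the lines that attain the minimum somewhere contribute to roots; other lines are dominated. Here the surviving (envelope) indices are i = 2, i = 1, i = 0.
Intersections between consecutive envelope lines give the roots: for adjacent envelope indices i < j the intersection is x = (a_i − a_j) / (j − i). Reading off the sorted break points: {4, 6}.
Verification: at each break x_0, at least two indices attain the minimum of min_i(a_i + i · x_0).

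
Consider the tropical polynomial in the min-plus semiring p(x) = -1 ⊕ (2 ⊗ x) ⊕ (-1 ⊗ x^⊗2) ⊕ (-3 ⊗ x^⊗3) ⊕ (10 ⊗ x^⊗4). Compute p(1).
p(1) = -1

A tropical monomial a ⊗ x^⊗i evaluates to a + i · x. Evaluating each term at x = 1:
  Term 0 contributes -1 + 0 · 1 = -1
  Term 1 contributes 2 + 1 · 1 = 3
  Term 2 contributes -1 + 2 · 1 = 1
  Term 3 contributes -3 + 3 · 1 = 0
  Term 4 contributes 10 + 4 · 1 = 14
p(1) = ⊕ of these = min[-1, 3, 1, 0, 14] = -1.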